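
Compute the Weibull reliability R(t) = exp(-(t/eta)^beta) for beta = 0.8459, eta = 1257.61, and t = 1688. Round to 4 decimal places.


beta = 0.8459, eta = 1257.61, t = 1688
t/eta = 1688 / 1257.61 = 1.3422
(t/eta)^beta = 1.3422^0.8459 = 1.2827
R(t) = exp(-1.2827)
R(t) = 0.2773

0.2773


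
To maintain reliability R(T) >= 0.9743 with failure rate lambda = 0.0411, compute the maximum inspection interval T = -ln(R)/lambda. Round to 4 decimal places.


R_target = 0.9743
lambda = 0.0411
-ln(0.9743) = 0.026
T = 0.026 / 0.0411
T = 0.6335

0.6335


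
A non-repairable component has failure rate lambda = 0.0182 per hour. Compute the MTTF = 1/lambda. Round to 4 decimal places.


lambda = 0.0182
MTTF = 1 / 0.0182
MTTF = 54.9451

54.9451


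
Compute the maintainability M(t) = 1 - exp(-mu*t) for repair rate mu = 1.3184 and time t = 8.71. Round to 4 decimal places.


mu = 1.3184, t = 8.71
mu * t = 1.3184 * 8.71 = 11.4833
exp(-11.4833) = 0.0
M(t) = 1 - 0.0
M(t) = 1.0

1.0


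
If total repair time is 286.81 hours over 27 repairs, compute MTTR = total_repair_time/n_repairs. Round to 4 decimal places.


total_repair_time = 286.81
n_repairs = 27
MTTR = 286.81 / 27
MTTR = 10.6226

10.6226


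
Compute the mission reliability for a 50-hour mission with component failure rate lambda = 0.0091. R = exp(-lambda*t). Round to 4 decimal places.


lambda = 0.0091
mission_time = 50
lambda * t = 0.0091 * 50 = 0.455
R = exp(-0.455)
R = 0.6344

0.6344


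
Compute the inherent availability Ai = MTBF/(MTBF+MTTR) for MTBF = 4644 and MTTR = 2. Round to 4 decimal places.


MTBF = 4644
MTTR = 2
MTBF + MTTR = 4646
Ai = 4644 / 4646
Ai = 0.9996

0.9996


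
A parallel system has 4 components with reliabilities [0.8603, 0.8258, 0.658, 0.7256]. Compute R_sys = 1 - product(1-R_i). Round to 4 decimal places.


Components: [0.8603, 0.8258, 0.658, 0.7256]
(1 - 0.8603) = 0.1397, running product = 0.1397
(1 - 0.8258) = 0.1742, running product = 0.0243
(1 - 0.658) = 0.342, running product = 0.0083
(1 - 0.7256) = 0.2744, running product = 0.0023
Product of (1-R_i) = 0.0023
R_sys = 1 - 0.0023 = 0.9977

0.9977


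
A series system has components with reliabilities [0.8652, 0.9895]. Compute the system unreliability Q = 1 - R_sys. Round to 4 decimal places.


Components: [0.8652, 0.9895]
After component 1: product = 0.8652
After component 2: product = 0.8561
R_sys = 0.8561
Q = 1 - 0.8561 = 0.1439

0.1439


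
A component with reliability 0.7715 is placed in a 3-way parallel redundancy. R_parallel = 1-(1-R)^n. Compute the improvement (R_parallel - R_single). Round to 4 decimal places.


R_single = 0.7715, n = 3
1 - R_single = 0.2285
(1 - R_single)^n = 0.2285^3 = 0.0119
R_parallel = 1 - 0.0119 = 0.9881
Improvement = 0.9881 - 0.7715
Improvement = 0.2166

0.2166


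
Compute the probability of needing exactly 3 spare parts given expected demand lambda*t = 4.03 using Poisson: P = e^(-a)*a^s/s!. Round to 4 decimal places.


a = 4.03, s = 3
e^(-a) = e^(-4.03) = 0.0178
a^s = 4.03^3 = 65.4508
s! = 6
P = 0.0178 * 65.4508 / 6
P = 0.1939

0.1939


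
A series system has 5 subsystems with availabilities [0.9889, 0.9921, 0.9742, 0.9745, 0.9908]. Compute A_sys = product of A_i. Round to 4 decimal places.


Subsystems: [0.9889, 0.9921, 0.9742, 0.9745, 0.9908]
After subsystem 1 (A=0.9889): product = 0.9889
After subsystem 2 (A=0.9921): product = 0.9811
After subsystem 3 (A=0.9742): product = 0.9558
After subsystem 4 (A=0.9745): product = 0.9314
After subsystem 5 (A=0.9908): product = 0.9228
A_sys = 0.9228

0.9228


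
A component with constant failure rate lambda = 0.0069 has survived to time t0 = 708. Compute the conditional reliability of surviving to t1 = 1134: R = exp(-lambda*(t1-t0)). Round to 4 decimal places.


lambda = 0.0069
t0 = 708, t1 = 1134
t1 - t0 = 426
lambda * (t1-t0) = 0.0069 * 426 = 2.9394
R = exp(-2.9394)
R = 0.0529

0.0529


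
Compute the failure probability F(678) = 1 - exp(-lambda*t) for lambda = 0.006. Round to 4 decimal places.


lambda = 0.006, t = 678
lambda * t = 4.068
exp(-4.068) = 0.0171
F(t) = 1 - 0.0171
F(t) = 0.9829

0.9829


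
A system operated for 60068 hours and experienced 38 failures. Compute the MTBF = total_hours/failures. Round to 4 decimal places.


total_hours = 60068
failures = 38
MTBF = 60068 / 38
MTBF = 1580.7368

1580.7368


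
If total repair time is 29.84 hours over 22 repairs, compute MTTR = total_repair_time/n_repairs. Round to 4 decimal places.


total_repair_time = 29.84
n_repairs = 22
MTTR = 29.84 / 22
MTTR = 1.3564

1.3564


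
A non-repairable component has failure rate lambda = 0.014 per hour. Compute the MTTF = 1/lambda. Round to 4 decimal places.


lambda = 0.014
MTTF = 1 / 0.014
MTTF = 71.4286

71.4286


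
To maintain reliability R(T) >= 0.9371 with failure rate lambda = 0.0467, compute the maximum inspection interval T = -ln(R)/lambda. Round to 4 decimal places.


R_target = 0.9371
lambda = 0.0467
-ln(0.9371) = 0.065
T = 0.065 / 0.0467
T = 1.3911

1.3911


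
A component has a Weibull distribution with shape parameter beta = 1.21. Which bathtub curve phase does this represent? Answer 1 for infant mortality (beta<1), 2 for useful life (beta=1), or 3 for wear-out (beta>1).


beta = 1.21
Compare beta to 1:
beta < 1 => infant mortality (phase 1)
beta = 1 => useful life (phase 2)
beta > 1 => wear-out (phase 3)
Since beta = 1.21, this is wear-out (increasing failure rate)
Phase = 3

3


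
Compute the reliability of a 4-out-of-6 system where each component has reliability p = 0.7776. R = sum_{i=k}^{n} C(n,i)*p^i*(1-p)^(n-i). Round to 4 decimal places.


k = 4, n = 6, p = 0.7776
i=4: C(6,4)=15 * 0.7776^4 * 0.2224^2 = 0.2713
i=5: C(6,5)=6 * 0.7776^5 * 0.2224^1 = 0.3794
i=6: C(6,6)=1 * 0.7776^6 * 0.2224^0 = 0.2211
R = sum of terms = 0.8717

0.8717


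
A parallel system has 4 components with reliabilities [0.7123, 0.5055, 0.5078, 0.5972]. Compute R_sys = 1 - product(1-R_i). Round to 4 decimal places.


Components: [0.7123, 0.5055, 0.5078, 0.5972]
(1 - 0.7123) = 0.2877, running product = 0.2877
(1 - 0.5055) = 0.4945, running product = 0.1423
(1 - 0.5078) = 0.4922, running product = 0.07
(1 - 0.5972) = 0.4028, running product = 0.0282
Product of (1-R_i) = 0.0282
R_sys = 1 - 0.0282 = 0.9718

0.9718


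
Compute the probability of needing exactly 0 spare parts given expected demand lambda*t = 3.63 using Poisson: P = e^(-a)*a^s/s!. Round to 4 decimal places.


a = 3.63, s = 0
e^(-a) = e^(-3.63) = 0.0265
a^s = 3.63^0 = 1.0
s! = 1
P = 0.0265 * 1.0 / 1
P = 0.0265

0.0265


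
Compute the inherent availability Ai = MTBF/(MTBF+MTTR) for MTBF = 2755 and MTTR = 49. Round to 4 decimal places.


MTBF = 2755
MTTR = 49
MTBF + MTTR = 2804
Ai = 2755 / 2804
Ai = 0.9825

0.9825


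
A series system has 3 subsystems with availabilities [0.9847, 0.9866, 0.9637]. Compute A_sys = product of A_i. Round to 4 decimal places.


Subsystems: [0.9847, 0.9866, 0.9637]
After subsystem 1 (A=0.9847): product = 0.9847
After subsystem 2 (A=0.9866): product = 0.9715
After subsystem 3 (A=0.9637): product = 0.9362
A_sys = 0.9362

0.9362


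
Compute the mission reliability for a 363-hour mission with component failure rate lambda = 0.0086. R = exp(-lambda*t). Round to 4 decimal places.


lambda = 0.0086
mission_time = 363
lambda * t = 0.0086 * 363 = 3.1218
R = exp(-3.1218)
R = 0.0441

0.0441


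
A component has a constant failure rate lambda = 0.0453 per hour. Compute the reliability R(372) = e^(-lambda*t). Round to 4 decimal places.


lambda = 0.0453
t = 372
lambda * t = 16.8516
R(t) = e^(-16.8516)
R(t) = 0.0

0.0


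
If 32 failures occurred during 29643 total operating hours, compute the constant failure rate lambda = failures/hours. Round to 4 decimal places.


failures = 32
total_hours = 29643
lambda = 32 / 29643
lambda = 0.0011

0.0011


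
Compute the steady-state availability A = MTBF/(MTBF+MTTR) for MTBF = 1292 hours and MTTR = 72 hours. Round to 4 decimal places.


MTBF = 1292
MTTR = 72
MTBF + MTTR = 1364
A = 1292 / 1364
A = 0.9472

0.9472


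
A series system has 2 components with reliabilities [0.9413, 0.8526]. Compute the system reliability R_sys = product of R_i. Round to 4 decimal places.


Components: [0.9413, 0.8526]
After component 1 (R=0.9413): product = 0.9413
After component 2 (R=0.8526): product = 0.8026
R_sys = 0.8026

0.8026


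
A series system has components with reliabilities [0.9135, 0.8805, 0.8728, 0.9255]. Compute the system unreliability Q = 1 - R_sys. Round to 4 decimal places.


Components: [0.9135, 0.8805, 0.8728, 0.9255]
After component 1: product = 0.9135
After component 2: product = 0.8043
After component 3: product = 0.702
After component 4: product = 0.6497
R_sys = 0.6497
Q = 1 - 0.6497 = 0.3503

0.3503


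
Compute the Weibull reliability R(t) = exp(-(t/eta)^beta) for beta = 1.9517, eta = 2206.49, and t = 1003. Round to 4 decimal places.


beta = 1.9517, eta = 2206.49, t = 1003
t/eta = 1003 / 2206.49 = 0.4546
(t/eta)^beta = 0.4546^1.9517 = 0.2147
R(t) = exp(-0.2147)
R(t) = 0.8068

0.8068


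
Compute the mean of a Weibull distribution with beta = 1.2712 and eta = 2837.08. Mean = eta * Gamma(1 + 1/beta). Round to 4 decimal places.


beta = 1.2712, eta = 2837.08
1/beta = 0.7867
1 + 1/beta = 1.7867
Gamma(1.7867) = 0.9279
Mean = 2837.08 * 0.9279
Mean = 2632.5554

2632.5554


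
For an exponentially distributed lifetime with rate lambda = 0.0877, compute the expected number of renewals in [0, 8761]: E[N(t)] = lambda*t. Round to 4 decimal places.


lambda = 0.0877
t = 8761
E[N(t)] = lambda * t
E[N(t)] = 0.0877 * 8761
E[N(t)] = 768.3397

768.3397


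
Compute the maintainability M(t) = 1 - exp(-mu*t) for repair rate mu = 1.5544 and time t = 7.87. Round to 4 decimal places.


mu = 1.5544, t = 7.87
mu * t = 1.5544 * 7.87 = 12.2331
exp(-12.2331) = 0.0
M(t) = 1 - 0.0
M(t) = 1.0

1.0


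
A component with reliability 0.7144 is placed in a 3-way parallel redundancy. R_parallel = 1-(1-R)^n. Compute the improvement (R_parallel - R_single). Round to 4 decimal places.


R_single = 0.7144, n = 3
1 - R_single = 0.2856
(1 - R_single)^n = 0.2856^3 = 0.0233
R_parallel = 1 - 0.0233 = 0.9767
Improvement = 0.9767 - 0.7144
Improvement = 0.2623

0.2623


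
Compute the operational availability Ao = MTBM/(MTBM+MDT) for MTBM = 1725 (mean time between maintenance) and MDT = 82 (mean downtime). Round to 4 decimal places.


MTBM = 1725
MDT = 82
MTBM + MDT = 1807
Ao = 1725 / 1807
Ao = 0.9546

0.9546


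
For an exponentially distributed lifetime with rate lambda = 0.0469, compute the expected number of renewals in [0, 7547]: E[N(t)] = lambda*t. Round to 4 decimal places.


lambda = 0.0469
t = 7547
E[N(t)] = lambda * t
E[N(t)] = 0.0469 * 7547
E[N(t)] = 353.9543

353.9543


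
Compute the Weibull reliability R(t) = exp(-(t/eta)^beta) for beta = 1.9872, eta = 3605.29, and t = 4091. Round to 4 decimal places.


beta = 1.9872, eta = 3605.29, t = 4091
t/eta = 4091 / 3605.29 = 1.1347
(t/eta)^beta = 1.1347^1.9872 = 1.2855
R(t) = exp(-1.2855)
R(t) = 0.2765

0.2765


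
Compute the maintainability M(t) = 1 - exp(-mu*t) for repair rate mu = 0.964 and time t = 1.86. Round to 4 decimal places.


mu = 0.964, t = 1.86
mu * t = 0.964 * 1.86 = 1.793
exp(-1.793) = 0.1665
M(t) = 1 - 0.1665
M(t) = 0.8335

0.8335


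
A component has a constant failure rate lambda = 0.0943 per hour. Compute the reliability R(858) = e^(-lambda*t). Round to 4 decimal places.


lambda = 0.0943
t = 858
lambda * t = 80.9094
R(t) = e^(-80.9094)
R(t) = 0.0

0.0


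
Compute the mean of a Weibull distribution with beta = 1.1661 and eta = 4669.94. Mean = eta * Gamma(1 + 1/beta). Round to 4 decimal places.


beta = 1.1661, eta = 4669.94
1/beta = 0.8576
1 + 1/beta = 1.8576
Gamma(1.8576) = 0.9479
Mean = 4669.94 * 0.9479
Mean = 4426.7726

4426.7726


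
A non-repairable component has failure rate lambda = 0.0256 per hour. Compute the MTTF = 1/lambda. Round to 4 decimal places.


lambda = 0.0256
MTTF = 1 / 0.0256
MTTF = 39.0625

39.0625


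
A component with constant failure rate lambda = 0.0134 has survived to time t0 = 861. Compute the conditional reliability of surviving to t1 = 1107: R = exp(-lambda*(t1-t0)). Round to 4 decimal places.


lambda = 0.0134
t0 = 861, t1 = 1107
t1 - t0 = 246
lambda * (t1-t0) = 0.0134 * 246 = 3.2964
R = exp(-3.2964)
R = 0.037

0.037


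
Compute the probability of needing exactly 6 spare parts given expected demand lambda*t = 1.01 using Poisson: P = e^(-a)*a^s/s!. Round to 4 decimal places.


a = 1.01, s = 6
e^(-a) = e^(-1.01) = 0.3642
a^s = 1.01^6 = 1.0615
s! = 720
P = 0.3642 * 1.0615 / 720
P = 0.0005

0.0005


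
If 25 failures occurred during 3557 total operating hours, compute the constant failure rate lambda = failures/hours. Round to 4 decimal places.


failures = 25
total_hours = 3557
lambda = 25 / 3557
lambda = 0.007

0.007


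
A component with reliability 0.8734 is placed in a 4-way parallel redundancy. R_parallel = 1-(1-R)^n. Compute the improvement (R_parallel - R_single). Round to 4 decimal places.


R_single = 0.8734, n = 4
1 - R_single = 0.1266
(1 - R_single)^n = 0.1266^4 = 0.0003
R_parallel = 1 - 0.0003 = 0.9997
Improvement = 0.9997 - 0.8734
Improvement = 0.1263

0.1263


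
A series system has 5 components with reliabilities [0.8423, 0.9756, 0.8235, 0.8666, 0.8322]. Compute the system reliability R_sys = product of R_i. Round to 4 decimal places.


Components: [0.8423, 0.9756, 0.8235, 0.8666, 0.8322]
After component 1 (R=0.8423): product = 0.8423
After component 2 (R=0.9756): product = 0.8217
After component 3 (R=0.8235): product = 0.6767
After component 4 (R=0.8666): product = 0.5864
After component 5 (R=0.8322): product = 0.488
R_sys = 0.488

0.488


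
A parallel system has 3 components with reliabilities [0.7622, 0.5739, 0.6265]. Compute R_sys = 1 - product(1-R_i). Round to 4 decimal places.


Components: [0.7622, 0.5739, 0.6265]
(1 - 0.7622) = 0.2378, running product = 0.2378
(1 - 0.5739) = 0.4261, running product = 0.1013
(1 - 0.6265) = 0.3735, running product = 0.0378
Product of (1-R_i) = 0.0378
R_sys = 1 - 0.0378 = 0.9622

0.9622


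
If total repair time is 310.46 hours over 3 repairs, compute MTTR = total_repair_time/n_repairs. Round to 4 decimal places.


total_repair_time = 310.46
n_repairs = 3
MTTR = 310.46 / 3
MTTR = 103.4867

103.4867


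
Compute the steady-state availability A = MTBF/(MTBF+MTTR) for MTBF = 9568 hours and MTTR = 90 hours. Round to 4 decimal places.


MTBF = 9568
MTTR = 90
MTBF + MTTR = 9658
A = 9568 / 9658
A = 0.9907

0.9907


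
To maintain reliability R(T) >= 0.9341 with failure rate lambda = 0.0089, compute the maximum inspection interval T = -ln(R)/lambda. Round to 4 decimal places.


R_target = 0.9341
lambda = 0.0089
-ln(0.9341) = 0.0682
T = 0.0682 / 0.0089
T = 7.6598

7.6598


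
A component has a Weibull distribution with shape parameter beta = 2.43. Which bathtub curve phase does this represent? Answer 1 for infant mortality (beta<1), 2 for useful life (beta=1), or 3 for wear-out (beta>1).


beta = 2.43
Compare beta to 1:
beta < 1 => infant mortality (phase 1)
beta = 1 => useful life (phase 2)
beta > 1 => wear-out (phase 3)
Since beta = 2.43, this is wear-out (increasing failure rate)
Phase = 3

3


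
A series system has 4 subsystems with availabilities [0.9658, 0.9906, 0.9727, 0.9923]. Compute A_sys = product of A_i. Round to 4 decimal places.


Subsystems: [0.9658, 0.9906, 0.9727, 0.9923]
After subsystem 1 (A=0.9658): product = 0.9658
After subsystem 2 (A=0.9906): product = 0.9567
After subsystem 3 (A=0.9727): product = 0.9306
After subsystem 4 (A=0.9923): product = 0.9234
A_sys = 0.9234

0.9234


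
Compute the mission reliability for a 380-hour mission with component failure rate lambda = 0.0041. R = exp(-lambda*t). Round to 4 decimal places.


lambda = 0.0041
mission_time = 380
lambda * t = 0.0041 * 380 = 1.558
R = exp(-1.558)
R = 0.2106

0.2106


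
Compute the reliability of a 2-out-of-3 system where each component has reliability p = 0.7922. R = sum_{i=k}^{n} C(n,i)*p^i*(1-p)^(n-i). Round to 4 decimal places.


k = 2, n = 3, p = 0.7922
i=2: C(3,2)=3 * 0.7922^2 * 0.2078^1 = 0.3912
i=3: C(3,3)=1 * 0.7922^3 * 0.2078^0 = 0.4972
R = sum of terms = 0.8884

0.8884


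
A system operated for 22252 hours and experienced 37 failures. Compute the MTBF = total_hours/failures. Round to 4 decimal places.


total_hours = 22252
failures = 37
MTBF = 22252 / 37
MTBF = 601.4054

601.4054


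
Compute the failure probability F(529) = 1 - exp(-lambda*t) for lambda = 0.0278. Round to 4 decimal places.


lambda = 0.0278, t = 529
lambda * t = 14.7062
exp(-14.7062) = 0.0
F(t) = 1 - 0.0
F(t) = 1.0

1.0


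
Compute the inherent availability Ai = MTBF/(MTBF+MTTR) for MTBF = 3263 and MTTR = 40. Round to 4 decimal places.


MTBF = 3263
MTTR = 40
MTBF + MTTR = 3303
Ai = 3263 / 3303
Ai = 0.9879

0.9879


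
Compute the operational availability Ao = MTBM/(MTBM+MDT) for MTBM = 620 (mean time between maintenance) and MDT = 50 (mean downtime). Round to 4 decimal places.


MTBM = 620
MDT = 50
MTBM + MDT = 670
Ao = 620 / 670
Ao = 0.9254

0.9254


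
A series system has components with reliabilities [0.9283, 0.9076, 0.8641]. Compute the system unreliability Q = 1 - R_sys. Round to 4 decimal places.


Components: [0.9283, 0.9076, 0.8641]
After component 1: product = 0.9283
After component 2: product = 0.8425
After component 3: product = 0.728
R_sys = 0.728
Q = 1 - 0.728 = 0.272

0.272


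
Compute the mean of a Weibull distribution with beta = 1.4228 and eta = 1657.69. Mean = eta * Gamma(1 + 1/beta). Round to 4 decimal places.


beta = 1.4228, eta = 1657.69
1/beta = 0.7028
1 + 1/beta = 1.7028
Gamma(1.7028) = 0.9092
Mean = 1657.69 * 0.9092
Mean = 1507.1384

1507.1384


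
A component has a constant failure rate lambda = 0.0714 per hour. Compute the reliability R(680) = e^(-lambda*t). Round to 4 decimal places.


lambda = 0.0714
t = 680
lambda * t = 48.552
R(t) = e^(-48.552)
R(t) = 0.0

0.0


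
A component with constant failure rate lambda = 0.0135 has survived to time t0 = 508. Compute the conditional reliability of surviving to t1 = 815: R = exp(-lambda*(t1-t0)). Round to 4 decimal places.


lambda = 0.0135
t0 = 508, t1 = 815
t1 - t0 = 307
lambda * (t1-t0) = 0.0135 * 307 = 4.1445
R = exp(-4.1445)
R = 0.0159

0.0159


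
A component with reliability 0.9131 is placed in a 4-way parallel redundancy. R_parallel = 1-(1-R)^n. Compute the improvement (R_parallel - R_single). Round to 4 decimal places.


R_single = 0.9131, n = 4
1 - R_single = 0.0869
(1 - R_single)^n = 0.0869^4 = 0.0001
R_parallel = 1 - 0.0001 = 0.9999
Improvement = 0.9999 - 0.9131
Improvement = 0.0868

0.0868


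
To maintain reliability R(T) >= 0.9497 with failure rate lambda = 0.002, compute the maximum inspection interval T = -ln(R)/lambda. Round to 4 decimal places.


R_target = 0.9497
lambda = 0.002
-ln(0.9497) = 0.0516
T = 0.0516 / 0.002
T = 25.8046

25.8046


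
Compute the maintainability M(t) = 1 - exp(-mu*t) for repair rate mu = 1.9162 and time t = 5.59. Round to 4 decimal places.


mu = 1.9162, t = 5.59
mu * t = 1.9162 * 5.59 = 10.7116
exp(-10.7116) = 0.0
M(t) = 1 - 0.0
M(t) = 1.0

1.0


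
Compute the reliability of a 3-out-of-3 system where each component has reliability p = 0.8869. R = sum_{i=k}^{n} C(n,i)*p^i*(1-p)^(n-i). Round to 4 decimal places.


k = 3, n = 3, p = 0.8869
i=3: C(3,3)=1 * 0.8869^3 * 0.1131^0 = 0.6976
R = sum of terms = 0.6976

0.6976


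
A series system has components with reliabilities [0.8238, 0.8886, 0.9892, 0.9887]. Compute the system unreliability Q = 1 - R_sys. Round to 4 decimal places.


Components: [0.8238, 0.8886, 0.9892, 0.9887]
After component 1: product = 0.8238
After component 2: product = 0.732
After component 3: product = 0.7241
After component 4: product = 0.7159
R_sys = 0.7159
Q = 1 - 0.7159 = 0.2841

0.2841


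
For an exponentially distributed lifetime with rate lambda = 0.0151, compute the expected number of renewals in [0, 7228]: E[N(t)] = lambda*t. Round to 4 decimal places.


lambda = 0.0151
t = 7228
E[N(t)] = lambda * t
E[N(t)] = 0.0151 * 7228
E[N(t)] = 109.1428

109.1428


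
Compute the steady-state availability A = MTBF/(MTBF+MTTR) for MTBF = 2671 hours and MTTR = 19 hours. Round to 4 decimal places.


MTBF = 2671
MTTR = 19
MTBF + MTTR = 2690
A = 2671 / 2690
A = 0.9929

0.9929


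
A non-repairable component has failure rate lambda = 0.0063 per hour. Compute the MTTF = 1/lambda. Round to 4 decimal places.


lambda = 0.0063
MTTF = 1 / 0.0063
MTTF = 158.7302

158.7302


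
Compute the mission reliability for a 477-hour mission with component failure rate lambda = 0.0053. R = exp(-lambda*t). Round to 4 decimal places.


lambda = 0.0053
mission_time = 477
lambda * t = 0.0053 * 477 = 2.5281
R = exp(-2.5281)
R = 0.0798

0.0798


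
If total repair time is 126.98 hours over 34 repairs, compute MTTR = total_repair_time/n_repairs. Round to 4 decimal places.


total_repair_time = 126.98
n_repairs = 34
MTTR = 126.98 / 34
MTTR = 3.7347

3.7347


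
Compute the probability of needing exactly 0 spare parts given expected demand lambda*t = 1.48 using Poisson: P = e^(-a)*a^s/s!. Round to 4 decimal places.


a = 1.48, s = 0
e^(-a) = e^(-1.48) = 0.2276
a^s = 1.48^0 = 1.0
s! = 1
P = 0.2276 * 1.0 / 1
P = 0.2276

0.2276


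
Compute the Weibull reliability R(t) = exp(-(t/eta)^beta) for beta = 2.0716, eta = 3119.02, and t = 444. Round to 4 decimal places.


beta = 2.0716, eta = 3119.02, t = 444
t/eta = 444 / 3119.02 = 0.1424
(t/eta)^beta = 0.1424^2.0716 = 0.0176
R(t) = exp(-0.0176)
R(t) = 0.9825

0.9825


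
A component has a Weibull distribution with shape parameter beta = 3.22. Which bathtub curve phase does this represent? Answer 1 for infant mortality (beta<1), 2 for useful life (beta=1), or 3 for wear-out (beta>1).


beta = 3.22
Compare beta to 1:
beta < 1 => infant mortality (phase 1)
beta = 1 => useful life (phase 2)
beta > 1 => wear-out (phase 3)
Since beta = 3.22, this is wear-out (increasing failure rate)
Phase = 3

3


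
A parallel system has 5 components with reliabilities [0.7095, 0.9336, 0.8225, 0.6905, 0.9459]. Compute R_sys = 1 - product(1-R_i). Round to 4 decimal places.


Components: [0.7095, 0.9336, 0.8225, 0.6905, 0.9459]
(1 - 0.7095) = 0.2905, running product = 0.2905
(1 - 0.9336) = 0.0664, running product = 0.0193
(1 - 0.8225) = 0.1775, running product = 0.0034
(1 - 0.6905) = 0.3095, running product = 0.0011
(1 - 0.9459) = 0.0541, running product = 0.0001
Product of (1-R_i) = 0.0001
R_sys = 1 - 0.0001 = 0.9999

0.9999


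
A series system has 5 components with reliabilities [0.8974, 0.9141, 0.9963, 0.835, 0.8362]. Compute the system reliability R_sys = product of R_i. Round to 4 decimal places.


Components: [0.8974, 0.9141, 0.9963, 0.835, 0.8362]
After component 1 (R=0.8974): product = 0.8974
After component 2 (R=0.9141): product = 0.8203
After component 3 (R=0.9963): product = 0.8173
After component 4 (R=0.835): product = 0.6824
After component 5 (R=0.8362): product = 0.5706
R_sys = 0.5706

0.5706


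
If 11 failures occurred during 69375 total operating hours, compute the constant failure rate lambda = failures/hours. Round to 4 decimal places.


failures = 11
total_hours = 69375
lambda = 11 / 69375
lambda = 0.0002

0.0002


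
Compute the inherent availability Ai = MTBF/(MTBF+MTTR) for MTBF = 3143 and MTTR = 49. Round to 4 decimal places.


MTBF = 3143
MTTR = 49
MTBF + MTTR = 3192
Ai = 3143 / 3192
Ai = 0.9846

0.9846


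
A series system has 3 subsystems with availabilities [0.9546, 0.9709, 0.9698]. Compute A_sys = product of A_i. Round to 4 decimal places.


Subsystems: [0.9546, 0.9709, 0.9698]
After subsystem 1 (A=0.9546): product = 0.9546
After subsystem 2 (A=0.9709): product = 0.9268
After subsystem 3 (A=0.9698): product = 0.8988
A_sys = 0.8988

0.8988


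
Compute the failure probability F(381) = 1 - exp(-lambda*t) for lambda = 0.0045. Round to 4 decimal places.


lambda = 0.0045, t = 381
lambda * t = 1.7145
exp(-1.7145) = 0.1801
F(t) = 1 - 0.1801
F(t) = 0.8199

0.8199


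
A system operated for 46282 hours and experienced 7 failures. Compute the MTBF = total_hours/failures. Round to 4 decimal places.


total_hours = 46282
failures = 7
MTBF = 46282 / 7
MTBF = 6611.7143

6611.7143


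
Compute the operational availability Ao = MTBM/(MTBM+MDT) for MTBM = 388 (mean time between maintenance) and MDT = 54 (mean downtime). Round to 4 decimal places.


MTBM = 388
MDT = 54
MTBM + MDT = 442
Ao = 388 / 442
Ao = 0.8778

0.8778


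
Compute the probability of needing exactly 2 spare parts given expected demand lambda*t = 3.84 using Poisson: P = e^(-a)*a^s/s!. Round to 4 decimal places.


a = 3.84, s = 2
e^(-a) = e^(-3.84) = 0.0215
a^s = 3.84^2 = 14.7456
s! = 2
P = 0.0215 * 14.7456 / 2
P = 0.1585

0.1585


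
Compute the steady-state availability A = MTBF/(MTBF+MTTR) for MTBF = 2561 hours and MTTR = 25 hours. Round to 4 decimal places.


MTBF = 2561
MTTR = 25
MTBF + MTTR = 2586
A = 2561 / 2586
A = 0.9903

0.9903


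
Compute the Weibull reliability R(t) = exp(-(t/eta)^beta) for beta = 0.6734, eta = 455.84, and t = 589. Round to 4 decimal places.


beta = 0.6734, eta = 455.84, t = 589
t/eta = 589 / 455.84 = 1.2921
(t/eta)^beta = 1.2921^0.6734 = 1.1884
R(t) = exp(-1.1884)
R(t) = 0.3047

0.3047


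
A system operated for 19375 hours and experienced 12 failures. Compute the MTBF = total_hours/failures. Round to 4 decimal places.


total_hours = 19375
failures = 12
MTBF = 19375 / 12
MTBF = 1614.5833

1614.5833


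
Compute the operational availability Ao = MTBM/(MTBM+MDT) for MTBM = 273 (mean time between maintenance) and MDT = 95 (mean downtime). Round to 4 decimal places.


MTBM = 273
MDT = 95
MTBM + MDT = 368
Ao = 273 / 368
Ao = 0.7418

0.7418


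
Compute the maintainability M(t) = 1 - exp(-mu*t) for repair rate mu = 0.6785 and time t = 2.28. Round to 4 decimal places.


mu = 0.6785, t = 2.28
mu * t = 0.6785 * 2.28 = 1.547
exp(-1.547) = 0.2129
M(t) = 1 - 0.2129
M(t) = 0.7871

0.7871


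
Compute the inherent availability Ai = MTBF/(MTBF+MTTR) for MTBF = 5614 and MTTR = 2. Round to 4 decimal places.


MTBF = 5614
MTTR = 2
MTBF + MTTR = 5616
Ai = 5614 / 5616
Ai = 0.9996

0.9996


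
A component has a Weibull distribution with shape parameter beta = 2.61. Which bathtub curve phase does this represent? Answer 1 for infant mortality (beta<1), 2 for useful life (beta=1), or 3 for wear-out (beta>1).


beta = 2.61
Compare beta to 1:
beta < 1 => infant mortality (phase 1)
beta = 1 => useful life (phase 2)
beta > 1 => wear-out (phase 3)
Since beta = 2.61, this is wear-out (increasing failure rate)
Phase = 3

3


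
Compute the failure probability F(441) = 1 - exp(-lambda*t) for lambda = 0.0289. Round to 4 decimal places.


lambda = 0.0289, t = 441
lambda * t = 12.7449
exp(-12.7449) = 0.0
F(t) = 1 - 0.0
F(t) = 1.0

1.0


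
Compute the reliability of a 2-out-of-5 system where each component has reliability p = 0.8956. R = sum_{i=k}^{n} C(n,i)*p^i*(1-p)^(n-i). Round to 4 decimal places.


k = 2, n = 5, p = 0.8956
i=2: C(5,2)=10 * 0.8956^2 * 0.1044^3 = 0.0091
i=3: C(5,3)=10 * 0.8956^3 * 0.1044^2 = 0.0783
i=4: C(5,4)=5 * 0.8956^4 * 0.1044^1 = 0.3358
i=5: C(5,5)=1 * 0.8956^5 * 0.1044^0 = 0.5762
R = sum of terms = 0.9995

0.9995


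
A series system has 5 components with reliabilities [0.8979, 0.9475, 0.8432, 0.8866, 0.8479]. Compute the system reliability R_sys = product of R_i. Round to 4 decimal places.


Components: [0.8979, 0.9475, 0.8432, 0.8866, 0.8479]
After component 1 (R=0.8979): product = 0.8979
After component 2 (R=0.9475): product = 0.8508
After component 3 (R=0.8432): product = 0.7174
After component 4 (R=0.8866): product = 0.636
After component 5 (R=0.8479): product = 0.5393
R_sys = 0.5393

0.5393


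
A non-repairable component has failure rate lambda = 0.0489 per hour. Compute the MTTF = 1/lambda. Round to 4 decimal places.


lambda = 0.0489
MTTF = 1 / 0.0489
MTTF = 20.4499

20.4499


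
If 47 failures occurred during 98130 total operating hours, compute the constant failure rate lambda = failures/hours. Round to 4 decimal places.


failures = 47
total_hours = 98130
lambda = 47 / 98130
lambda = 0.0005

0.0005


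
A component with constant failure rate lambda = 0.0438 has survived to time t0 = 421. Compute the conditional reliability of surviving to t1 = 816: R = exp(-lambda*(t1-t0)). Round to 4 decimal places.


lambda = 0.0438
t0 = 421, t1 = 816
t1 - t0 = 395
lambda * (t1-t0) = 0.0438 * 395 = 17.301
R = exp(-17.301)
R = 0.0

0.0


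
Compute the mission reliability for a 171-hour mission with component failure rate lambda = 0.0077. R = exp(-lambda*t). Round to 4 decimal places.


lambda = 0.0077
mission_time = 171
lambda * t = 0.0077 * 171 = 1.3167
R = exp(-1.3167)
R = 0.268

0.268


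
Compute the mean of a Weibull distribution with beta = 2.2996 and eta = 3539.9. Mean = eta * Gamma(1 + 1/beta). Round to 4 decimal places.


beta = 2.2996, eta = 3539.9
1/beta = 0.4349
1 + 1/beta = 1.4349
Gamma(1.4349) = 0.8859
Mean = 3539.9 * 0.8859
Mean = 3136.0432

3136.0432


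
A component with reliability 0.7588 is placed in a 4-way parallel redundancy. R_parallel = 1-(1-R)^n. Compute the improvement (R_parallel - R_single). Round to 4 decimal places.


R_single = 0.7588, n = 4
1 - R_single = 0.2412
(1 - R_single)^n = 0.2412^4 = 0.0034
R_parallel = 1 - 0.0034 = 0.9966
Improvement = 0.9966 - 0.7588
Improvement = 0.2378

0.2378


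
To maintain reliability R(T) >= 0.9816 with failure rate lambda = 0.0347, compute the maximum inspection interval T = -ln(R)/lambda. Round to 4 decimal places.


R_target = 0.9816
lambda = 0.0347
-ln(0.9816) = 0.0186
T = 0.0186 / 0.0347
T = 0.5352

0.5352


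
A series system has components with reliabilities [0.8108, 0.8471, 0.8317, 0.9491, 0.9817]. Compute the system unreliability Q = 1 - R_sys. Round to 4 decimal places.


Components: [0.8108, 0.8471, 0.8317, 0.9491, 0.9817]
After component 1: product = 0.8108
After component 2: product = 0.6868
After component 3: product = 0.5712
After component 4: product = 0.5422
After component 5: product = 0.5322
R_sys = 0.5322
Q = 1 - 0.5322 = 0.4678

0.4678


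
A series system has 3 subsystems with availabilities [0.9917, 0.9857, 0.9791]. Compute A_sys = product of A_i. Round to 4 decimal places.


Subsystems: [0.9917, 0.9857, 0.9791]
After subsystem 1 (A=0.9917): product = 0.9917
After subsystem 2 (A=0.9857): product = 0.9775
After subsystem 3 (A=0.9791): product = 0.9571
A_sys = 0.9571

0.9571


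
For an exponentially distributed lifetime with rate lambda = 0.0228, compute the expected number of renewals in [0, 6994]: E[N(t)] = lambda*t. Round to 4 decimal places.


lambda = 0.0228
t = 6994
E[N(t)] = lambda * t
E[N(t)] = 0.0228 * 6994
E[N(t)] = 159.4632

159.4632


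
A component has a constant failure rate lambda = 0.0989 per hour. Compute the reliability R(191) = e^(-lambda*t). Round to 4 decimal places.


lambda = 0.0989
t = 191
lambda * t = 18.8899
R(t) = e^(-18.8899)
R(t) = 0.0

0.0


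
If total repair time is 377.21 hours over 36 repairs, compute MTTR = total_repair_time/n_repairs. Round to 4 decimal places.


total_repair_time = 377.21
n_repairs = 36
MTTR = 377.21 / 36
MTTR = 10.4781

10.4781


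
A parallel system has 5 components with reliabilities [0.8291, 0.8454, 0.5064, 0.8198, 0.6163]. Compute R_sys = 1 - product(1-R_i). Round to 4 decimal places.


Components: [0.8291, 0.8454, 0.5064, 0.8198, 0.6163]
(1 - 0.8291) = 0.1709, running product = 0.1709
(1 - 0.8454) = 0.1546, running product = 0.0264
(1 - 0.5064) = 0.4936, running product = 0.013
(1 - 0.8198) = 0.1802, running product = 0.0024
(1 - 0.6163) = 0.3837, running product = 0.0009
Product of (1-R_i) = 0.0009
R_sys = 1 - 0.0009 = 0.9991

0.9991


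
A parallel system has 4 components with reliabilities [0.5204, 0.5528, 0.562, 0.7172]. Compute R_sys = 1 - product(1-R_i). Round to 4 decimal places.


Components: [0.5204, 0.5528, 0.562, 0.7172]
(1 - 0.5204) = 0.4796, running product = 0.4796
(1 - 0.5528) = 0.4472, running product = 0.2145
(1 - 0.562) = 0.438, running product = 0.0939
(1 - 0.7172) = 0.2828, running product = 0.0266
Product of (1-R_i) = 0.0266
R_sys = 1 - 0.0266 = 0.9734

0.9734


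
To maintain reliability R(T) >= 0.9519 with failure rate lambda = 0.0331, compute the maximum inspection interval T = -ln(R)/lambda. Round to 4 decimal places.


R_target = 0.9519
lambda = 0.0331
-ln(0.9519) = 0.0493
T = 0.0493 / 0.0331
T = 1.4893

1.4893


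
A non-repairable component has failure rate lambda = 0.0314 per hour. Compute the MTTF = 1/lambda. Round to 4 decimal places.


lambda = 0.0314
MTTF = 1 / 0.0314
MTTF = 31.8471

31.8471


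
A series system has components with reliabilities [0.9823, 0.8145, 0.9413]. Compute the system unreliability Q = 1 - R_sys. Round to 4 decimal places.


Components: [0.9823, 0.8145, 0.9413]
After component 1: product = 0.9823
After component 2: product = 0.8001
After component 3: product = 0.7531
R_sys = 0.7531
Q = 1 - 0.7531 = 0.2469

0.2469


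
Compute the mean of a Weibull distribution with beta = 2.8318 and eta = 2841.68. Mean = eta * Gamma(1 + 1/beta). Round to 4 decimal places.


beta = 2.8318, eta = 2841.68
1/beta = 0.3531
1 + 1/beta = 1.3531
Gamma(1.3531) = 0.8908
Mean = 2841.68 * 0.8908
Mean = 2531.4771

2531.4771


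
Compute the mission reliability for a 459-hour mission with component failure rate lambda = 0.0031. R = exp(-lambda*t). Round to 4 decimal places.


lambda = 0.0031
mission_time = 459
lambda * t = 0.0031 * 459 = 1.4229
R = exp(-1.4229)
R = 0.241

0.241


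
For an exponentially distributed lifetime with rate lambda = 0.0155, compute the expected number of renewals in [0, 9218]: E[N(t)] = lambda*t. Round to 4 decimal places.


lambda = 0.0155
t = 9218
E[N(t)] = lambda * t
E[N(t)] = 0.0155 * 9218
E[N(t)] = 142.879

142.879


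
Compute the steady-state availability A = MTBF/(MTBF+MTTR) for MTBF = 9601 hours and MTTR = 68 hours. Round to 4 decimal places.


MTBF = 9601
MTTR = 68
MTBF + MTTR = 9669
A = 9601 / 9669
A = 0.993

0.993


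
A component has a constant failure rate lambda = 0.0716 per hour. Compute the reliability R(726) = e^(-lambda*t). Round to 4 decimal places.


lambda = 0.0716
t = 726
lambda * t = 51.9816
R(t) = e^(-51.9816)
R(t) = 0.0

0.0


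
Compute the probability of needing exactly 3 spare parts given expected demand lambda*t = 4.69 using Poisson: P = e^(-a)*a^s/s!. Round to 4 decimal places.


a = 4.69, s = 3
e^(-a) = e^(-4.69) = 0.0092
a^s = 4.69^3 = 103.1617
s! = 6
P = 0.0092 * 103.1617 / 6
P = 0.158

0.158


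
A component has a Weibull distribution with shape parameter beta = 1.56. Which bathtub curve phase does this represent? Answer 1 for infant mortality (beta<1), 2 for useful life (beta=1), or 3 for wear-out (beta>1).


beta = 1.56
Compare beta to 1:
beta < 1 => infant mortality (phase 1)
beta = 1 => useful life (phase 2)
beta > 1 => wear-out (phase 3)
Since beta = 1.56, this is wear-out (increasing failure rate)
Phase = 3

3


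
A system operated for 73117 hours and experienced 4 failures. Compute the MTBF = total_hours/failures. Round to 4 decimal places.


total_hours = 73117
failures = 4
MTBF = 73117 / 4
MTBF = 18279.25

18279.25


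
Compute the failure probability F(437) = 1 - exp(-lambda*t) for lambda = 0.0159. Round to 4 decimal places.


lambda = 0.0159, t = 437
lambda * t = 6.9483
exp(-6.9483) = 0.001
F(t) = 1 - 0.001
F(t) = 0.999

0.999


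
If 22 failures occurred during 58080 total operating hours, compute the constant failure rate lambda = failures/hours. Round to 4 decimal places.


failures = 22
total_hours = 58080
lambda = 22 / 58080
lambda = 0.0004

0.0004


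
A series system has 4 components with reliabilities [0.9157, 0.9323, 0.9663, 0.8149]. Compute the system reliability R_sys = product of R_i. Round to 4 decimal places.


Components: [0.9157, 0.9323, 0.9663, 0.8149]
After component 1 (R=0.9157): product = 0.9157
After component 2 (R=0.9323): product = 0.8537
After component 3 (R=0.9663): product = 0.8249
After component 4 (R=0.8149): product = 0.6722
R_sys = 0.6722

0.6722


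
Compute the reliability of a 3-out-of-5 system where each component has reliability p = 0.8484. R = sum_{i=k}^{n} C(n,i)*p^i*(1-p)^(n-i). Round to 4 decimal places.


k = 3, n = 5, p = 0.8484
i=3: C(5,3)=10 * 0.8484^3 * 0.1516^2 = 0.1403
i=4: C(5,4)=5 * 0.8484^4 * 0.1516^1 = 0.3927
i=5: C(5,5)=1 * 0.8484^5 * 0.1516^0 = 0.4395
R = sum of terms = 0.9726

0.9726


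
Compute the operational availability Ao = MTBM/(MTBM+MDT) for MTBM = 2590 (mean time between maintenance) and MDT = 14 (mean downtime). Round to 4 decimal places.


MTBM = 2590
MDT = 14
MTBM + MDT = 2604
Ao = 2590 / 2604
Ao = 0.9946

0.9946


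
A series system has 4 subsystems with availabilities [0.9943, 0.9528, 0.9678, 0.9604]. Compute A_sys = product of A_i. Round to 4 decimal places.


Subsystems: [0.9943, 0.9528, 0.9678, 0.9604]
After subsystem 1 (A=0.9943): product = 0.9943
After subsystem 2 (A=0.9528): product = 0.9474
After subsystem 3 (A=0.9678): product = 0.9169
After subsystem 4 (A=0.9604): product = 0.8806
A_sys = 0.8806

0.8806


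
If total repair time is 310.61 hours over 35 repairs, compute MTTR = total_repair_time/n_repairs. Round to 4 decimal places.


total_repair_time = 310.61
n_repairs = 35
MTTR = 310.61 / 35
MTTR = 8.8746

8.8746


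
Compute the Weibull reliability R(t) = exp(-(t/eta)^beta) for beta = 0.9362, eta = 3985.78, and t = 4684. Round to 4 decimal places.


beta = 0.9362, eta = 3985.78, t = 4684
t/eta = 4684 / 3985.78 = 1.1752
(t/eta)^beta = 1.1752^0.9362 = 1.1631
R(t) = exp(-1.1631)
R(t) = 0.3125

0.3125


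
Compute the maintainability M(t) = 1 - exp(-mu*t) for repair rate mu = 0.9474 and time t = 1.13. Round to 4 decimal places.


mu = 0.9474, t = 1.13
mu * t = 0.9474 * 1.13 = 1.0706
exp(-1.0706) = 0.3428
M(t) = 1 - 0.3428
M(t) = 0.6572

0.6572


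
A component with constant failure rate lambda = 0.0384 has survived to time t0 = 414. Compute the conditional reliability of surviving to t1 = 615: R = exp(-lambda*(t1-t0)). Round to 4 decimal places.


lambda = 0.0384
t0 = 414, t1 = 615
t1 - t0 = 201
lambda * (t1-t0) = 0.0384 * 201 = 7.7184
R = exp(-7.7184)
R = 0.0004

0.0004


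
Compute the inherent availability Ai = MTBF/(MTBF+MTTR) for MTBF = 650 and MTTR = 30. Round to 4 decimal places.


MTBF = 650
MTTR = 30
MTBF + MTTR = 680
Ai = 650 / 680
Ai = 0.9559

0.9559


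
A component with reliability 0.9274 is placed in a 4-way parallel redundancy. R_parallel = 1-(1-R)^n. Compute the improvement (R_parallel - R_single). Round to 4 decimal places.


R_single = 0.9274, n = 4
1 - R_single = 0.0726
(1 - R_single)^n = 0.0726^4 = 0.0
R_parallel = 1 - 0.0 = 1.0
Improvement = 1.0 - 0.9274
Improvement = 0.0726

0.0726


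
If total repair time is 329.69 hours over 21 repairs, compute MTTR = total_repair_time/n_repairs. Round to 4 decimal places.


total_repair_time = 329.69
n_repairs = 21
MTTR = 329.69 / 21
MTTR = 15.6995

15.6995


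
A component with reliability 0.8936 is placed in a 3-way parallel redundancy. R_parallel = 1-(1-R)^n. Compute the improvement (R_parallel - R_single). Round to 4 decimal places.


R_single = 0.8936, n = 3
1 - R_single = 0.1064
(1 - R_single)^n = 0.1064^3 = 0.0012
R_parallel = 1 - 0.0012 = 0.9988
Improvement = 0.9988 - 0.8936
Improvement = 0.1052

0.1052


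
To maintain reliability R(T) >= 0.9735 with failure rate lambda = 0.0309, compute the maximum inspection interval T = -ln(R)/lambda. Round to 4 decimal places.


R_target = 0.9735
lambda = 0.0309
-ln(0.9735) = 0.0269
T = 0.0269 / 0.0309
T = 0.8692

0.8692
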